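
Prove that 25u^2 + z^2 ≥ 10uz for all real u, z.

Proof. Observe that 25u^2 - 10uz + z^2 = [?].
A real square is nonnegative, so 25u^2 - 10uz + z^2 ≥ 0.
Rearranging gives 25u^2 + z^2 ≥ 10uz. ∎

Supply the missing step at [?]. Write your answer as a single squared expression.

The leading and trailing coefficients are 5^2 and 1^2, and 10 = 2·5·1, so the trinomial is (5u - z)^2.
Hence 25u^2 - 10uz + z^2 ≥ 0.

(5u - z)^2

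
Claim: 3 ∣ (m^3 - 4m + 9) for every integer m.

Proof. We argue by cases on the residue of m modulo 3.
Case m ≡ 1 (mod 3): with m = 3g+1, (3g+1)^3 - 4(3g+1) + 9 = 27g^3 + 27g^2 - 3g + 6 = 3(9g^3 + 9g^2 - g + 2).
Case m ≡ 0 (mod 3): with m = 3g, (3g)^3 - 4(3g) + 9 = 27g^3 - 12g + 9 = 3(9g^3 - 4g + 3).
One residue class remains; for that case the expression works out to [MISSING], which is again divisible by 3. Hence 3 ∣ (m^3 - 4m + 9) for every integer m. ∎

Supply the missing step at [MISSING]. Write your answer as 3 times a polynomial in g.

3(9g^3 + 18g^2 + 8g + 3)

Only m ≡ 2 (mod 3) is unaccounted for. Put m = 3g+2:
(3g+2)^3 - 4(3g+2) + 9 expands to 27g^3 + 54g^2 + 24g + 9,
and factoring out 3 leaves 3(9g^3 + 18g^2 + 8g + 3).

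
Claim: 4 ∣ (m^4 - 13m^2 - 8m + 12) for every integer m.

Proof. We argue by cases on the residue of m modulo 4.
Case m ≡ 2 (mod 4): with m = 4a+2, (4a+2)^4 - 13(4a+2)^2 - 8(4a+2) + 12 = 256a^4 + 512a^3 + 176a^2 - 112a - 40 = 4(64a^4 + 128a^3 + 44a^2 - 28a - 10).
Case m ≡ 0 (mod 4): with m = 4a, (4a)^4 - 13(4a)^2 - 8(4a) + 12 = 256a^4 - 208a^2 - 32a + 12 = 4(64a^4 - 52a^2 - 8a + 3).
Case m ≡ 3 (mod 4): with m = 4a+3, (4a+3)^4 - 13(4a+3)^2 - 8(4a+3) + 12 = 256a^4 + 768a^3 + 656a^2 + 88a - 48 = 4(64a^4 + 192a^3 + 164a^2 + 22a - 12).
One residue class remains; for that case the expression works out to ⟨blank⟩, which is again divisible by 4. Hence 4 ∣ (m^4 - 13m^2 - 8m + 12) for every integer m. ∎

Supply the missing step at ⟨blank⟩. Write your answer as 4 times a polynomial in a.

The residues treated are {2, 0, 3}, so the missing case is m ≡ 1 (mod 4); write m = 4a+1.
Then (4a+1)^4 - 13(4a+1)^2 - 8(4a+1) + 12 = 256a^4 + 256a^3 - 112a^2 - 120a - 8 = 4(64a^4 + 64a^3 - 28a^2 - 30a - 2).

4(64a^4 + 64a^3 - 28a^2 - 30a - 2)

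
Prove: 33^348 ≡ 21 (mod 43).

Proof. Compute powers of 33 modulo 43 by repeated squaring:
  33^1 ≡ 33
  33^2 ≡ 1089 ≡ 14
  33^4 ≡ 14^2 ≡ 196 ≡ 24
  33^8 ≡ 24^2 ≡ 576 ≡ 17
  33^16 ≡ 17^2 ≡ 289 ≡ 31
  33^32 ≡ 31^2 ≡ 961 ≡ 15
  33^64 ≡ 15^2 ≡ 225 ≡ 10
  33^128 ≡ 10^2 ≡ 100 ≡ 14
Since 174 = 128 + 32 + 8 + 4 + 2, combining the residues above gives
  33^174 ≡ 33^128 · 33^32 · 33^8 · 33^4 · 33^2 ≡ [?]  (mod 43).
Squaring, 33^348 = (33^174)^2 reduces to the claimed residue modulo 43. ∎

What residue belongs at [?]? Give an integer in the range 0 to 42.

33^128 · 33^32 · 33^8 · 33^4 · 33^2 ≡ 14 · 15 · 17 · 24 · 14 = 1199520.
1199520 mod 43 = 35, so 33^174 ≡ 35 (mod 43).

35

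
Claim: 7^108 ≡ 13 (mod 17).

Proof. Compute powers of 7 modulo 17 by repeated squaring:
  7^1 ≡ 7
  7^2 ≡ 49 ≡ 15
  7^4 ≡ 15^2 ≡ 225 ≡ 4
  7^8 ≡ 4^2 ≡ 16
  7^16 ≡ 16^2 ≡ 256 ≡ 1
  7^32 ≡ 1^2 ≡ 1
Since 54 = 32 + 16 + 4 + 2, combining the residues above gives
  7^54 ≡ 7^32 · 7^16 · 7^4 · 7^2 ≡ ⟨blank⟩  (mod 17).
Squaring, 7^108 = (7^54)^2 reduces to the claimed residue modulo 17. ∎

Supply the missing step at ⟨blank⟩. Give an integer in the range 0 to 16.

9

7^32 · 7^16 · 7^4 · 7^2 ≡ 1 · 1 · 4 · 15 = 60.
60 mod 17 = 9, so 7^54 ≡ 9 (mod 17).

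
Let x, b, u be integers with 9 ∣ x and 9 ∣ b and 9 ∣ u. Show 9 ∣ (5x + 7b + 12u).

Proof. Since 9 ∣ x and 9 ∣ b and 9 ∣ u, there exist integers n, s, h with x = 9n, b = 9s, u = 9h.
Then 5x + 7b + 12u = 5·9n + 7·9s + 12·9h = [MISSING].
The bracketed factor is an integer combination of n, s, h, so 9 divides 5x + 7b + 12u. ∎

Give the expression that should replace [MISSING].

9(12h + 5n + 7s)

Each term has a factor of 9: 5·9n + 7·9s + 12·9h = 9·(12h + 5n + 7s).
Since 12h + 5n + 7s is an integer, 9 ∣ (5x + 7b + 12u).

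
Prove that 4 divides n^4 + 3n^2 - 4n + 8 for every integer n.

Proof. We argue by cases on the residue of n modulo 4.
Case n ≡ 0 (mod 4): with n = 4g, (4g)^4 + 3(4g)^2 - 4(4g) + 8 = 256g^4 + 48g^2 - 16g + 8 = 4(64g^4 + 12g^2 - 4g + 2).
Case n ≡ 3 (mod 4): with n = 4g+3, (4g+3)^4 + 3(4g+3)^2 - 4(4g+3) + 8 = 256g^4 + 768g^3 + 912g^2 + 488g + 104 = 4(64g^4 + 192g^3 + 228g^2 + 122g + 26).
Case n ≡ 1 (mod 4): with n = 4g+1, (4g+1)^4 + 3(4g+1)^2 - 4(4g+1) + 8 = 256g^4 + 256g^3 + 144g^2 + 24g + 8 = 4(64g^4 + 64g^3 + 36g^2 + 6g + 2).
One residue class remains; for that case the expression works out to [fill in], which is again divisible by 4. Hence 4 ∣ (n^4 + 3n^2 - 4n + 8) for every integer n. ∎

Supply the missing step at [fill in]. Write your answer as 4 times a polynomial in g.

Only n ≡ 2 (mod 4) is unaccounted for. Put n = 4g+2:
(4g+2)^4 + 3(4g+2)^2 - 4(4g+2) + 8 expands to 256g^4 + 512g^3 + 432g^2 + 160g + 28,
and factoring out 4 leaves 4(64g^4 + 128g^3 + 108g^2 + 40g + 7).

4(64g^4 + 128g^3 + 108g^2 + 40g + 7)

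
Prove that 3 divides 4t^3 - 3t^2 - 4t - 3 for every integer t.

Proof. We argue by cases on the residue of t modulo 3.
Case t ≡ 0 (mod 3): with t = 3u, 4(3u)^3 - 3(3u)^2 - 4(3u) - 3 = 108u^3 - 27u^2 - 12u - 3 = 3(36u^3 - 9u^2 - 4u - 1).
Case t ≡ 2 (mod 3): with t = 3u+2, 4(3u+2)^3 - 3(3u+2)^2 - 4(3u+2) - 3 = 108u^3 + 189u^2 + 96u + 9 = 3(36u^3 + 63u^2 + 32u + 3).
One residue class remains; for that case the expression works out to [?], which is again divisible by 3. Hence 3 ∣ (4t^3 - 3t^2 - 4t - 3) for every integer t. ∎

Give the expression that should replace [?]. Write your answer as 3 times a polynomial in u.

3(36u^3 + 27u^2 + 2u - 2)

Only t ≡ 1 (mod 3) is unaccounted for. Put t = 3u+1:
4(3u+1)^3 - 3(3u+1)^2 - 4(3u+1) - 3 expands to 108u^3 + 81u^2 + 6u - 6,
and factoring out 3 leaves 3(36u^3 + 27u^2 + 2u - 2).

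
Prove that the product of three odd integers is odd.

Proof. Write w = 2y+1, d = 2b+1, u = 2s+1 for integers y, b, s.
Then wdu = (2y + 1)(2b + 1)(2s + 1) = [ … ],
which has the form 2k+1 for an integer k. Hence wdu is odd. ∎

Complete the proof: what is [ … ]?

Expanding: (2y + 1)(2b + 1)(2s + 1) = 8bsy + 4bs + 4by + 2b + 4sy + 2s + 2y + 1.
Every term except the constant is even, so this is 2(4bsy + 2bs + 2by + b + 2sy + s + y) + 1,
and 4bsy + 2bs + 2by + b + 2sy + s + y ∈ ℤ gives the required form.

2(4bsy + 2bs + 2by + b + 2sy + s + y) + 1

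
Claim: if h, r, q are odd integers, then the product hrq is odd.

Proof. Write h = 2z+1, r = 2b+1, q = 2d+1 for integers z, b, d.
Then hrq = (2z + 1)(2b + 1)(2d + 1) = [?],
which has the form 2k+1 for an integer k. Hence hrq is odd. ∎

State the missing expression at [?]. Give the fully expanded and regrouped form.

2(4bdz + 2bd + 2bz + b + 2dz + d + z) + 1

(2z + 1)(2b + 1)(2d + 1) = 8bdz + 4bd + 4bz + 2b + 4dz + 2d + 2z + 1
= 2(4bdz + 2bd + 2bz + b + 2dz + d + z) + 1.
Since 4bdz + 2bd + 2bz + b + 2dz + d + z is an integer, the product is of the form 2k+1 for an integer k.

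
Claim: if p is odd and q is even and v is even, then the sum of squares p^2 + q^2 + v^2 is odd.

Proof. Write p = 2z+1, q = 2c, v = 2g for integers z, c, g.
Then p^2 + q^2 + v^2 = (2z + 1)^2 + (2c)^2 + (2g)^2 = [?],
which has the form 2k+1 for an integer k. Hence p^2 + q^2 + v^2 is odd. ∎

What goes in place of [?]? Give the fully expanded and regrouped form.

2(2c^2 + 2g^2 + 2z^2 + 2z) + 1

Expanding: (2z + 1)^2 + (2c)^2 + (2g)^2 = 4c^2 + 4g^2 + 4z^2 + 4z + 1.
Every term except the constant is even, so this is 2(2c^2 + 2g^2 + 2z^2 + 2z) + 1,
and 2c^2 + 2g^2 + 2z^2 + 2z ∈ ℤ gives the required form.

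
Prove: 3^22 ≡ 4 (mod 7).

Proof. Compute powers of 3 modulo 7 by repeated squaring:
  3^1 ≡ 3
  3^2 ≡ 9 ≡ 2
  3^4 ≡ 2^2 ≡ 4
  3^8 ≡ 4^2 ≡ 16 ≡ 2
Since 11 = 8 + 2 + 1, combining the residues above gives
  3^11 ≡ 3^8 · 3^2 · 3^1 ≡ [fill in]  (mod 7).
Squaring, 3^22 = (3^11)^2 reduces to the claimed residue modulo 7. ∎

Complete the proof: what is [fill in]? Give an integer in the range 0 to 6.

5

Multiply the listed residues: 2 · 2 · 3 = 4 → 12.
Reducing modulo 7: 12 = 1·7 + 5, so 3^11 ≡ 5.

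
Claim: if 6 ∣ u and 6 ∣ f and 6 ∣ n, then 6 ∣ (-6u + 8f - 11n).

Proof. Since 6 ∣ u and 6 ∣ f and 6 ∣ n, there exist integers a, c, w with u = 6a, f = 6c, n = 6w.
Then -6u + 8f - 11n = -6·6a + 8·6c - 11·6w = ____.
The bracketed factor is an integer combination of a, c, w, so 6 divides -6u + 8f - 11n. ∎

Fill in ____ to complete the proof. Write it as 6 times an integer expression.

Each term has a factor of 6: -6·6a + 8·6c - 11·6w = 6·(-6a + 8c - 11w).
Since -6a + 8c - 11w is an integer, 6 ∣ (-6u + 8f - 11n).

6(-6a + 8c - 11w)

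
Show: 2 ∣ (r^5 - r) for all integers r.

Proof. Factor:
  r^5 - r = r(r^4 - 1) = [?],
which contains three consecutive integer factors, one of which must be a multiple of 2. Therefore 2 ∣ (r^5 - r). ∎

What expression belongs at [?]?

r^4 - 1 = (r^2 - 1)(r^2 + 1), and r^2 - 1 = (r-1)(r+1).
So r(r^4 - 1) = (r - 1)r(r + 1)(r^2 + 1).

(r - 1)r(r + 1)(r^2 + 1)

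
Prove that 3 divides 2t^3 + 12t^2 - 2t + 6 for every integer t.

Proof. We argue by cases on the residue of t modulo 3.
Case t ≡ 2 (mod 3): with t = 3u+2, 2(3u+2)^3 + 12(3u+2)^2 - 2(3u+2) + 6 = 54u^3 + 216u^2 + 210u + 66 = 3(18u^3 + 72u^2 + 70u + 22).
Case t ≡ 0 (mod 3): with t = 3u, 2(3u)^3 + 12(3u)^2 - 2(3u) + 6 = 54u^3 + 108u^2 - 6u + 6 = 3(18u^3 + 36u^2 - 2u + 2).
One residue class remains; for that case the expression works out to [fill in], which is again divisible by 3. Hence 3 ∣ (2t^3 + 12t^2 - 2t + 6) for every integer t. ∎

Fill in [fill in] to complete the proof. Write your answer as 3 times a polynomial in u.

3(18u^3 + 54u^2 + 28u + 6)

Only t ≡ 1 (mod 3) is unaccounted for. Put t = 3u+1:
2(3u+1)^3 + 12(3u+1)^2 - 2(3u+1) + 6 expands to 54u^3 + 162u^2 + 84u + 18,
and factoring out 3 leaves 3(18u^3 + 54u^2 + 28u + 6).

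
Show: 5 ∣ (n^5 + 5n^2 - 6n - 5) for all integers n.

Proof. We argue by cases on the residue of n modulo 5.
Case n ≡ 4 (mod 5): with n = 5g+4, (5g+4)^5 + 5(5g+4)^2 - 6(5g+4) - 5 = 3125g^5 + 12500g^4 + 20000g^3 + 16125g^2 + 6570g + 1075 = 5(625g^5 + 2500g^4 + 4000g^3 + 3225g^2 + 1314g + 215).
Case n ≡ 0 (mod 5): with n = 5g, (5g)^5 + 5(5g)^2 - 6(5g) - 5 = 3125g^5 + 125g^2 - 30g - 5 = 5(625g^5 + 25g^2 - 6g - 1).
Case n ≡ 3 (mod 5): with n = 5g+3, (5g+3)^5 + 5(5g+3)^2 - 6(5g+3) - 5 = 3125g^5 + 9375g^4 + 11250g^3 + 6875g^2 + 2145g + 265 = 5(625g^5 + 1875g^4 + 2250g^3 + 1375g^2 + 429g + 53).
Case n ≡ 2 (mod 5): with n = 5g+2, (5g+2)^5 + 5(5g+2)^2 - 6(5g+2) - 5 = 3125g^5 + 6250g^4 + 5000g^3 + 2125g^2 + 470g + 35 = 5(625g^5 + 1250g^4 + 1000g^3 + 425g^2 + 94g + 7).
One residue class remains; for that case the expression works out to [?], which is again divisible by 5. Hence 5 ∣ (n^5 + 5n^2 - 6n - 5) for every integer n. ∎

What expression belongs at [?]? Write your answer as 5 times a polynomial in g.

The residues treated are {4, 0, 3, 2}, so the missing case is n ≡ 1 (mod 5); write n = 5g+1.
Then (5g+1)^5 + 5(5g+1)^2 - 6(5g+1) - 5 = 3125g^5 + 3125g^4 + 1250g^3 + 375g^2 + 45g - 5 = 5(625g^5 + 625g^4 + 250g^3 + 75g^2 + 9g - 1).

5(625g^5 + 625g^4 + 250g^3 + 75g^2 + 9g - 1)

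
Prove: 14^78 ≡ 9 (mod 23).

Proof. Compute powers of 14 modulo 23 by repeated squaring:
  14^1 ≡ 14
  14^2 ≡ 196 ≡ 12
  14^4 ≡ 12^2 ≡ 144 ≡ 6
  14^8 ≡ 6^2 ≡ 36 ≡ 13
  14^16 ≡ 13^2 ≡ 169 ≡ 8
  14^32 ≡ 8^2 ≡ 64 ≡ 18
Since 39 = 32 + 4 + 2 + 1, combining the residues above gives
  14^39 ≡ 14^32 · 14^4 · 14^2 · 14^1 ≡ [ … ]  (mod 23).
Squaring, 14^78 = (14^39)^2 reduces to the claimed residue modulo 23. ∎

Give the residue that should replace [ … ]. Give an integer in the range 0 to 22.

20

Multiply the listed residues: 18 · 6 · 12 · 14 = 108 → 1296 → 18144.
Reducing modulo 23: 18144 = 788·23 + 20, so 14^39 ≡ 20.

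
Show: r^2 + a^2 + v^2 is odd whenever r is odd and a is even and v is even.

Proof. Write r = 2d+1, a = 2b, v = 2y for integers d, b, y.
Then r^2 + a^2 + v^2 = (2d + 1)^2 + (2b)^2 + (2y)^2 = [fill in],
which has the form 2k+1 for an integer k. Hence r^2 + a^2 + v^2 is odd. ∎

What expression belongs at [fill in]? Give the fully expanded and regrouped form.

2(2b^2 + 2d^2 + 2d + 2y^2) + 1

(2d + 1)^2 + (2b)^2 + (2y)^2 = 4b^2 + 4d^2 + 4d + 4y^2 + 1
= 2(2b^2 + 2d^2 + 2d + 2y^2) + 1.
Since 2b^2 + 2d^2 + 2d + 2y^2 is an integer, the sum of squares is of the form 2k+1 for an integer k.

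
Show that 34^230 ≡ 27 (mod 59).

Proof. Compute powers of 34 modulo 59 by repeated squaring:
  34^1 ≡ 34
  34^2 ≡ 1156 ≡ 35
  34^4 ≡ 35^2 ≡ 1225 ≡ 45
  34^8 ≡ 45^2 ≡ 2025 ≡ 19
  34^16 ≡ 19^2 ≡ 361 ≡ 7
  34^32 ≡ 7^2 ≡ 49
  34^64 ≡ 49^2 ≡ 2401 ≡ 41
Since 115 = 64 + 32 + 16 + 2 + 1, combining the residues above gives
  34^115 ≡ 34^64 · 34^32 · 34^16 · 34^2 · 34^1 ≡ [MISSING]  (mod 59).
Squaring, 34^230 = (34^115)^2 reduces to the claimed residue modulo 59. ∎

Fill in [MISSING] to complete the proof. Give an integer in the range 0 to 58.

Multiply the listed residues: 41 · 49 · 7 · 35 · 34 = 2009 → 14063 → 492205 → 16734970.
Reducing modulo 59: 16734970 = 283643·59 + 33, so 34^115 ≡ 33.

33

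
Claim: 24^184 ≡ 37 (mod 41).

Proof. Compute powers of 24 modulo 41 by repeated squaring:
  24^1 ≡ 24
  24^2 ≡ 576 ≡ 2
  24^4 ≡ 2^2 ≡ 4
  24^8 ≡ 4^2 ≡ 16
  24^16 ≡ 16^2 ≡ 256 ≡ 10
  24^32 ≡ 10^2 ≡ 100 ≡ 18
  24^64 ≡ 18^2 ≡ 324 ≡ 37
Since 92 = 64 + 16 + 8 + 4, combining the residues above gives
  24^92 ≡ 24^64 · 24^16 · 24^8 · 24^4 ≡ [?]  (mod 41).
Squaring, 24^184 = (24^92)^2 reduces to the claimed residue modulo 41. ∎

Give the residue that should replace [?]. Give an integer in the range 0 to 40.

23

24^64 · 24^16 · 24^8 · 24^4 ≡ 37 · 10 · 16 · 4 = 23680.
23680 mod 41 = 23, so 24^92 ≡ 23 (mod 41).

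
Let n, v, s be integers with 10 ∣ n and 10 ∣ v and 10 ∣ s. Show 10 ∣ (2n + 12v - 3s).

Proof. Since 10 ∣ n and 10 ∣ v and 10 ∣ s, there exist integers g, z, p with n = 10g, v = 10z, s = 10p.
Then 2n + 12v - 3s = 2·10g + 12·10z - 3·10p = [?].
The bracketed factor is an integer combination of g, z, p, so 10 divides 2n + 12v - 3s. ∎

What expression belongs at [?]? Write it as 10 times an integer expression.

Each term has a factor of 10: 2·10g + 12·10z - 3·10p = 10·(2g - 3p + 12z).
Since 2g - 3p + 12z is an integer, 10 ∣ (2n + 12v - 3s).

10(2g - 3p + 12z)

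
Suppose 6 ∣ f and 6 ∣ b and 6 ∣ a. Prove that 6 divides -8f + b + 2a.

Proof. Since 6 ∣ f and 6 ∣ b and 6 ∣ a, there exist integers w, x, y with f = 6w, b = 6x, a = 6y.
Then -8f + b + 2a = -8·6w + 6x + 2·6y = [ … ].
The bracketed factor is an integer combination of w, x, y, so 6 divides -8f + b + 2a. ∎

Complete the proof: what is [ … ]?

Each term has a factor of 6: -8·6w + 6x + 2·6y = 6·(-8w + x + 2y).
Since -8w + x + 2y is an integer, 6 ∣ (-8f + b + 2a).

6(-8w + x + 2y)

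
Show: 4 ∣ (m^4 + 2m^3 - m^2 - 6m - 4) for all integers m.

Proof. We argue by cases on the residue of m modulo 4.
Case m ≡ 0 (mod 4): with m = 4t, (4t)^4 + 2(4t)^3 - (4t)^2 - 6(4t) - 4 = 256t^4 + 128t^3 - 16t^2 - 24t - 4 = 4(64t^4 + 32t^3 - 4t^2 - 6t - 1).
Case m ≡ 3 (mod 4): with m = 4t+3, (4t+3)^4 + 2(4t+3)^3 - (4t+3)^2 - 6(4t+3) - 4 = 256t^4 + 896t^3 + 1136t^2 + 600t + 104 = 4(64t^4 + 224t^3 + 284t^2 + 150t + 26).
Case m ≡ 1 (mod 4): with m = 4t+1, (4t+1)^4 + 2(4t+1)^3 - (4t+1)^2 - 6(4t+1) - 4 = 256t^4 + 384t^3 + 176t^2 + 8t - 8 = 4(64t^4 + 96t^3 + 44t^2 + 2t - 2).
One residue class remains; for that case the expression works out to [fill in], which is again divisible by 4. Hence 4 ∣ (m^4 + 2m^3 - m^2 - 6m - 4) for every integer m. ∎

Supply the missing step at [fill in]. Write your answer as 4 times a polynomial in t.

The residues treated are {0, 3, 1}, so the missing case is m ≡ 2 (mod 4); write m = 4t+2.
Then (4t+2)^4 + 2(4t+2)^3 - (4t+2)^2 - 6(4t+2) - 4 = 256t^4 + 640t^3 + 560t^2 + 184t + 12 = 4(64t^4 + 160t^3 + 140t^2 + 46t + 3).

4(64t^4 + 160t^3 + 140t^2 + 46t + 3)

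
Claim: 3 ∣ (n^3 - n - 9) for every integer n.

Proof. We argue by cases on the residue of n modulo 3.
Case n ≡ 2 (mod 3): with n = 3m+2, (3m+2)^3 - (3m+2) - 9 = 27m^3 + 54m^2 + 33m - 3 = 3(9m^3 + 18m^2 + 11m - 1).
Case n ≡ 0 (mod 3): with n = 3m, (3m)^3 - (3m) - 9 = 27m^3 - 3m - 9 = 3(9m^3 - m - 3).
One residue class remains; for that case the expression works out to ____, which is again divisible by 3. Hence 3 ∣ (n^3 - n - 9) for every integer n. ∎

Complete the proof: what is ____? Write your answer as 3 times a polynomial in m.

3(9m^3 + 9m^2 + 2m - 3)

The residues treated are {2, 0}, so the missing case is n ≡ 1 (mod 3); write n = 3m+1.
Then (3m+1)^3 - (3m+1) - 9 = 27m^3 + 27m^2 + 6m - 9 = 3(9m^3 + 9m^2 + 2m - 3).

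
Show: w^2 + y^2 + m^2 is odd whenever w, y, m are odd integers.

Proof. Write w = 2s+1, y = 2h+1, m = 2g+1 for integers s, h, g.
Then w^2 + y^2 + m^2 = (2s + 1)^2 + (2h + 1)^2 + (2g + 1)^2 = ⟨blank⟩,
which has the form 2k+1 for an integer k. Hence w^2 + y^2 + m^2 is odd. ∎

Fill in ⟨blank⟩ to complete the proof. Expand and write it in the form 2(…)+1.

2(2g^2 + 2g + 2h^2 + 2h + 2s^2 + 2s + 1) + 1

Expanding: (2s + 1)^2 + (2h + 1)^2 + (2g + 1)^2 = 4g^2 + 4g + 4h^2 + 4h + 4s^2 + 4s + 3.
Every term except the constant is even, so this is 2(2g^2 + 2g + 2h^2 + 2h + 2s^2 + 2s + 1) + 1,
and 2g^2 + 2g + 2h^2 + 2h + 2s^2 + 2s + 1 ∈ ℤ gives the required form.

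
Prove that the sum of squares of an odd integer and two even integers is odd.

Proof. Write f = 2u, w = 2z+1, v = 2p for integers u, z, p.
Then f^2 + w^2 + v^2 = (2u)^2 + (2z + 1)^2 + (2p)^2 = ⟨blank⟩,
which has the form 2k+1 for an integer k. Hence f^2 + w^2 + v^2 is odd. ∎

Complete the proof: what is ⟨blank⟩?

(2u)^2 + (2z + 1)^2 + (2p)^2 = 4p^2 + 4u^2 + 4z^2 + 4z + 1
= 2(2p^2 + 2u^2 + 2z^2 + 2z) + 1.
Since 2p^2 + 2u^2 + 2z^2 + 2z is an integer, the sum of squares is of the form 2k+1 for an integer k.

2(2p^2 + 2u^2 + 2z^2 + 2z) + 1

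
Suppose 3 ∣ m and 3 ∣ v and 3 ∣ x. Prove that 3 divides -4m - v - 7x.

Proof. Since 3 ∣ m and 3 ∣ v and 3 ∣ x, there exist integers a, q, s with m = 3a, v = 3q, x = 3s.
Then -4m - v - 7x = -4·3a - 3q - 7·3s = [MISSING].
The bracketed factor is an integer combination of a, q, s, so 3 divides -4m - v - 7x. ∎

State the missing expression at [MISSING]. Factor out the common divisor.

3(-4a - q - 7s)

Pull the common 3 out of every term: -4·3a - 3q - 7·3s = 3(-4a - q - 7s).
-4a - q - 7s is an integer, which exhibits the divisibility.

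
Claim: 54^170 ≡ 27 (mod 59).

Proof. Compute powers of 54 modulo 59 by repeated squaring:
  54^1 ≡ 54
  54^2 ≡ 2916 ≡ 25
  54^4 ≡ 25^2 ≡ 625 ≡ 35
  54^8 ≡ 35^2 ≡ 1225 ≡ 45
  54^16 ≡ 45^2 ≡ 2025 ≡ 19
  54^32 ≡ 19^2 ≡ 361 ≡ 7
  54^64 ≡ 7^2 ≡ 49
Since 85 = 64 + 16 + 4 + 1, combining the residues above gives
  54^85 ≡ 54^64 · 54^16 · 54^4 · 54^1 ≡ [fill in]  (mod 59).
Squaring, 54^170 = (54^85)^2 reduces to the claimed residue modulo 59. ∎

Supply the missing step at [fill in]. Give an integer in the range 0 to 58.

33

54^64 · 54^16 · 54^4 · 54^1 ≡ 49 · 19 · 35 · 54 = 1759590.
1759590 mod 59 = 33, so 54^85 ≡ 33 (mod 59).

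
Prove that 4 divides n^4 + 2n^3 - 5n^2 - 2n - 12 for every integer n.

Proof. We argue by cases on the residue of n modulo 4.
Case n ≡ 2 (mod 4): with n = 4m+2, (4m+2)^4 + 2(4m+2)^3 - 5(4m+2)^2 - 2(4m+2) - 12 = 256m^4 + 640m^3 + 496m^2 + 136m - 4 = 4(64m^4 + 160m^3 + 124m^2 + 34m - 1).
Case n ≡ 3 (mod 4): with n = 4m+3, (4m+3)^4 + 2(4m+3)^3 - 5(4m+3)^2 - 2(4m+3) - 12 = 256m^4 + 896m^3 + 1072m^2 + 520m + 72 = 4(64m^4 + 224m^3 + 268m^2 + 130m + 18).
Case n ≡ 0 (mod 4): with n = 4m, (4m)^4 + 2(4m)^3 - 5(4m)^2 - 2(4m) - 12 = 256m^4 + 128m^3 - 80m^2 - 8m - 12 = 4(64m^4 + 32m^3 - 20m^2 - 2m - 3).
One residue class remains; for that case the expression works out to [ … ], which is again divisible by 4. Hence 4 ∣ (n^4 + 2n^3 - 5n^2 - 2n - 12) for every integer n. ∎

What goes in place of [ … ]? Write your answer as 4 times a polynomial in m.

The residues treated are {2, 3, 0}, so the missing case is n ≡ 1 (mod 4); write n = 4m+1.
Then (4m+1)^4 + 2(4m+1)^3 - 5(4m+1)^2 - 2(4m+1) - 12 = 256m^4 + 384m^3 + 112m^2 - 8m - 16 = 4(64m^4 + 96m^3 + 28m^2 - 2m - 4).

4(64m^4 + 96m^3 + 28m^2 - 2m - 4)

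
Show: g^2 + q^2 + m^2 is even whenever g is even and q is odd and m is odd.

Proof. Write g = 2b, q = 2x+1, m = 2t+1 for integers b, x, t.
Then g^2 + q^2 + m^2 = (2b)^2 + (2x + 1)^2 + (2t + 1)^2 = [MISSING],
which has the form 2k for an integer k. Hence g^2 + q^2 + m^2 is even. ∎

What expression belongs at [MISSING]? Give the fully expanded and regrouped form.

2(2b^2 + 2t^2 + 2t + 2x^2 + 2x + 1)

Expanding: (2b)^2 + (2x + 1)^2 + (2t + 1)^2 = 4b^2 + 4t^2 + 4t + 4x^2 + 4x + 2.
Every term is even; pulling out the factor of 2 gives 2(2b^2 + 2t^2 + 2t + 2x^2 + 2x + 1).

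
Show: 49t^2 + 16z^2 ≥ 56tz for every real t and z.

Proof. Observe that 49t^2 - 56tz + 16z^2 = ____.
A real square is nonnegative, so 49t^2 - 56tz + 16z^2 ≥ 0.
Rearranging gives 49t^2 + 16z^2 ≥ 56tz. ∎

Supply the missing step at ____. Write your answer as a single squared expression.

49t^2 - 56tz + 16z^2 is a perfect-square trinomial: the outer terms are (7t)^2 and (4z)^2, and the cross term is -2·7t·4z.
So 49t^2 - 56tz + 16z^2 = (7t - 4z)^2 ≥ 0.

(7t - 4z)^2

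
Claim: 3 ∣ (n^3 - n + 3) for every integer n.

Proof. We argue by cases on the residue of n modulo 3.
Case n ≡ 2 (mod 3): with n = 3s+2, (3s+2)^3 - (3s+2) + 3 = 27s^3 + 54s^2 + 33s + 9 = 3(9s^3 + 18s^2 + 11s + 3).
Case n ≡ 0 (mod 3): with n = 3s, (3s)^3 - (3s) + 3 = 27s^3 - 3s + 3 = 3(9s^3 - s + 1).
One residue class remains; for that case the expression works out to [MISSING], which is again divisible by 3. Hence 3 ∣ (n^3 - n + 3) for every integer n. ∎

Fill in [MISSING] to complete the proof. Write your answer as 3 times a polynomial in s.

3(9s^3 + 9s^2 + 2s + 1)

Only n ≡ 1 (mod 3) is unaccounted for. Put n = 3s+1:
(3s+1)^3 - (3s+1) + 3 expands to 27s^3 + 27s^2 + 6s + 3,
and factoring out 3 leaves 3(9s^3 + 9s^2 + 2s + 1).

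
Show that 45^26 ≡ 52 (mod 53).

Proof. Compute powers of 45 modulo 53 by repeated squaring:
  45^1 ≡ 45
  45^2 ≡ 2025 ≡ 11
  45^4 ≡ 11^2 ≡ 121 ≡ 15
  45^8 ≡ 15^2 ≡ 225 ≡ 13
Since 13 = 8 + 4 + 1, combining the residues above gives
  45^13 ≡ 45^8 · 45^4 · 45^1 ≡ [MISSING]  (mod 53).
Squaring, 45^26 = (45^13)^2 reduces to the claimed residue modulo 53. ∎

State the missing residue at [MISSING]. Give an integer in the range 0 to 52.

30

Multiply the listed residues: 13 · 15 · 45 = 195 → 8775.
Reducing modulo 53: 8775 = 165·53 + 30, so 45^13 ≡ 30.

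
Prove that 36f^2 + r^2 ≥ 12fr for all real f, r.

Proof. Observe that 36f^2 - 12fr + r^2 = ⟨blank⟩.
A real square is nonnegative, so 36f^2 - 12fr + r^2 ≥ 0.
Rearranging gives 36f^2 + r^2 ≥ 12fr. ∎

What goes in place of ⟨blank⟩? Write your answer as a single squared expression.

(6f - r)^2

36f^2 - 12fr + r^2 is a perfect-square trinomial: the outer terms are (6f)^2 and (r)^2, and the cross term is -2·6f·r.
So 36f^2 - 12fr + r^2 = (6f - r)^2 ≥ 0.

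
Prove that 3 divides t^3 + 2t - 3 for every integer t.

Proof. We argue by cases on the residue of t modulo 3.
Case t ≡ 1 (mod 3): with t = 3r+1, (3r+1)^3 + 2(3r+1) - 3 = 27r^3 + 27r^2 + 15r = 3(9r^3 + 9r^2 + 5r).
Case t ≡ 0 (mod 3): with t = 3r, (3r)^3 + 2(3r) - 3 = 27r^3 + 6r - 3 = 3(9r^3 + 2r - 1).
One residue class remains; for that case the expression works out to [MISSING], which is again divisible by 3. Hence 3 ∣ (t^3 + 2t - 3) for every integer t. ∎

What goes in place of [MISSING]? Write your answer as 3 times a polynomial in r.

The residues treated are {1, 0}, so the missing case is t ≡ 2 (mod 3); write t = 3r+2.
Then (3r+2)^3 + 2(3r+2) - 3 = 27r^3 + 54r^2 + 42r + 9 = 3(9r^3 + 18r^2 + 14r + 3).

3(9r^3 + 18r^2 + 14r + 3)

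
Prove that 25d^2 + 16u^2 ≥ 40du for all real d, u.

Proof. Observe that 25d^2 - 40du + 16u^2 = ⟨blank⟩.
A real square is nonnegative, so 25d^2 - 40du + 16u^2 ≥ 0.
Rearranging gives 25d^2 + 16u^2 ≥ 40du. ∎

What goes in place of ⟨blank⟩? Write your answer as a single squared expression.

(5d - 4u)^2

25d^2 - 40du + 16u^2 is a perfect-square trinomial: the outer terms are (5d)^2 and (4u)^2, and the cross term is -2·5d·4u.
So 25d^2 - 40du + 16u^2 = (5d - 4u)^2 ≥ 0.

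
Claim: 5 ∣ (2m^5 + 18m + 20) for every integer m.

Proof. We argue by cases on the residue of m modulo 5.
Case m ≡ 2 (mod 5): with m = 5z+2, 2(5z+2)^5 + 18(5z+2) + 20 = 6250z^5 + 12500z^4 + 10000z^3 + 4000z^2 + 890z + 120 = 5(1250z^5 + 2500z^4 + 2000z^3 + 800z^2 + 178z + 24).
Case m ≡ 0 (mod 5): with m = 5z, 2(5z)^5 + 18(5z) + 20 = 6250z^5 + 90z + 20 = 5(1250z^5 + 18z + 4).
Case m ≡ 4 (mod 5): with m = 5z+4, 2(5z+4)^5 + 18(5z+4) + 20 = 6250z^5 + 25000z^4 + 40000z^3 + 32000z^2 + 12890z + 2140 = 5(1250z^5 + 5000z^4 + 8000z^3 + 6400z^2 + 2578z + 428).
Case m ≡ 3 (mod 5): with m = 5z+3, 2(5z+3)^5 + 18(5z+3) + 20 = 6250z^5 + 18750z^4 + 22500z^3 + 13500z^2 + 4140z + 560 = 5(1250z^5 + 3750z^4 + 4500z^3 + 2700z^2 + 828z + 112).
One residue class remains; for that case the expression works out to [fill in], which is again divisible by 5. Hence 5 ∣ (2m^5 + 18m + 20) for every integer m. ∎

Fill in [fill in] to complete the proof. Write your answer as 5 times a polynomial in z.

The residues treated are {2, 0, 4, 3}, so the missing case is m ≡ 1 (mod 5); write m = 5z+1.
Then 2(5z+1)^5 + 18(5z+1) + 20 = 6250z^5 + 6250z^4 + 2500z^3 + 500z^2 + 140z + 40 = 5(1250z^5 + 1250z^4 + 500z^3 + 100z^2 + 28z + 8).

5(1250z^5 + 1250z^4 + 500z^3 + 100z^2 + 28z + 8)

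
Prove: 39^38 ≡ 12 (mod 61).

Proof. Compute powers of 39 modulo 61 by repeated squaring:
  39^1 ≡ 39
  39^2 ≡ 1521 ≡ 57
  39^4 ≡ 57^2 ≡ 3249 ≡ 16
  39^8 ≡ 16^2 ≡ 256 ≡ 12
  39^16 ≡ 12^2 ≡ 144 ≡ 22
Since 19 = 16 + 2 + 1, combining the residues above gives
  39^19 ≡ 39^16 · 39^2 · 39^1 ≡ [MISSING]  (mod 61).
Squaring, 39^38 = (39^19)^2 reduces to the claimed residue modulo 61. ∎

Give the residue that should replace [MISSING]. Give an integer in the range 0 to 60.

45

Multiply the listed residues: 22 · 57 · 39 = 1254 → 48906.
Reducing modulo 61: 48906 = 801·61 + 45, so 39^19 ≡ 45.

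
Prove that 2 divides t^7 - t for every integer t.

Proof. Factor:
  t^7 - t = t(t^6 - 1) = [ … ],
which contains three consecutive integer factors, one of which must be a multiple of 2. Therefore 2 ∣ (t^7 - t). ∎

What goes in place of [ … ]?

(t - 1)t(t + 1)(t^4 + t^2 + 1)

t^6 - 1 = (t^2 - 1)(t^4 + t^2 + 1), and t^2 - 1 = (t-1)(t+1).
So t(t^6 - 1) = (t - 1)t(t + 1)(t^4 + t^2 + 1).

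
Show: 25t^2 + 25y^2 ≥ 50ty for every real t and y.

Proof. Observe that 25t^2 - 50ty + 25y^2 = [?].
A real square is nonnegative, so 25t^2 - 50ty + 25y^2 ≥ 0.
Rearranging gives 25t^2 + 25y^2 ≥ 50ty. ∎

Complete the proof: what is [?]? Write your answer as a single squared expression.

25t^2 - 50ty + 25y^2 is a perfect-square trinomial: the outer terms are (5t)^2 and (5y)^2, and the cross term is -2·5t·5y.
So 25t^2 - 50ty + 25y^2 = (5t - 5y)^2 ≥ 0.

(5t - 5y)^2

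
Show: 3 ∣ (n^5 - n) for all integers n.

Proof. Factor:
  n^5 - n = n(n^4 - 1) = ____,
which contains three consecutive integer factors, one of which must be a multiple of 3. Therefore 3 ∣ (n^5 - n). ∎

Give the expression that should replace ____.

(n - 1)n(n + 1)(n^2 + 1)

n^4 - 1 = (n^2 - 1)(n^2 + 1), and n^2 - 1 = (n-1)(n+1).
So n(n^4 - 1) = (n - 1)n(n + 1)(n^2 + 1).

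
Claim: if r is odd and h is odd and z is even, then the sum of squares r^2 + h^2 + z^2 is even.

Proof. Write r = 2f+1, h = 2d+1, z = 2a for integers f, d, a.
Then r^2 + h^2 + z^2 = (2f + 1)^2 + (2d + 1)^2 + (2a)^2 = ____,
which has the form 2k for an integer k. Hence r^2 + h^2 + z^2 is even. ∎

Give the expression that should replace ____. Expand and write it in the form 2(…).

2(2a^2 + 2d^2 + 2d + 2f^2 + 2f + 1)

Expanding: (2f + 1)^2 + (2d + 1)^2 + (2a)^2 = 4a^2 + 4d^2 + 4d + 4f^2 + 4f + 2.
Every term is even; pulling out the factor of 2 gives 2(2a^2 + 2d^2 + 2d + 2f^2 + 2f + 1).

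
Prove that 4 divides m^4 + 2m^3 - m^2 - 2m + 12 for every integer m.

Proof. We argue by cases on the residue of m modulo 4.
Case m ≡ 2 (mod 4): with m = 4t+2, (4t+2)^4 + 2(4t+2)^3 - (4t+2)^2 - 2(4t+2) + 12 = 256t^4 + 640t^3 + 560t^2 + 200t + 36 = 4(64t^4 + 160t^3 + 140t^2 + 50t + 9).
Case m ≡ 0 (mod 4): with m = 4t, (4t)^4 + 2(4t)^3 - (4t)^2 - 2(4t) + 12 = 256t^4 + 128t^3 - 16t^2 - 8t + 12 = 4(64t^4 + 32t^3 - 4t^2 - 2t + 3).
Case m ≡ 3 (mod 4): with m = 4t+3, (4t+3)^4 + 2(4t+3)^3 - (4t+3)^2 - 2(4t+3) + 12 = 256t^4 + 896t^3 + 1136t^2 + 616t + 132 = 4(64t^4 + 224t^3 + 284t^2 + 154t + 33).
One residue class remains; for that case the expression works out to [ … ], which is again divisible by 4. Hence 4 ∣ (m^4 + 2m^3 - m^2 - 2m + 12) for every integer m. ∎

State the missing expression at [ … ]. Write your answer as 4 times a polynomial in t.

4(64t^4 + 96t^3 + 44t^2 + 6t + 3)

Only m ≡ 1 (mod 4) is unaccounted for. Put m = 4t+1:
(4t+1)^4 + 2(4t+1)^3 - (4t+1)^2 - 2(4t+1) + 12 expands to 256t^4 + 384t^3 + 176t^2 + 24t + 12,
and factoring out 4 leaves 4(64t^4 + 96t^3 + 44t^2 + 6t + 3).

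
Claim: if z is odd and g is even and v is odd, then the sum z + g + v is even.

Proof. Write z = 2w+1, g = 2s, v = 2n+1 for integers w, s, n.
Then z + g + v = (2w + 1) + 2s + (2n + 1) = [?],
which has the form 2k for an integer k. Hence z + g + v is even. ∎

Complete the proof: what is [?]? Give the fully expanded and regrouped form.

2(n + s + w + 1)

(2w + 1) + 2s + (2n + 1) = 2n + 2s + 2w + 2
= 2(n + s + w + 1).
Since n + s + w + 1 is an integer, the sum is of the form 2k for an integer k.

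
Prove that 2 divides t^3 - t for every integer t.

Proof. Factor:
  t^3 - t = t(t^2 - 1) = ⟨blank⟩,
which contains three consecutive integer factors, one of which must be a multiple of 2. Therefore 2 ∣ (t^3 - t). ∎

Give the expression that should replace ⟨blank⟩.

(t - 1)t(t + 1)

t(t^2 - 1) = t(t - 1)(t + 1) = (t - 1)t(t + 1).
These three factors are consecutive integers, so their product is divisible by 2.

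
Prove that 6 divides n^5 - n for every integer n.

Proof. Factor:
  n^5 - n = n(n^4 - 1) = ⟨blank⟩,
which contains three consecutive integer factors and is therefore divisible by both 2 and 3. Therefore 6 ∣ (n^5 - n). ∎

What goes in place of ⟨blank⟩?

(n - 1)n(n + 1)(n^2 + 1)

n^4 - 1 = (n^2 - 1)(n^2 + 1), and n^2 - 1 = (n-1)(n+1).
So n(n^4 - 1) = (n - 1)n(n + 1)(n^2 + 1).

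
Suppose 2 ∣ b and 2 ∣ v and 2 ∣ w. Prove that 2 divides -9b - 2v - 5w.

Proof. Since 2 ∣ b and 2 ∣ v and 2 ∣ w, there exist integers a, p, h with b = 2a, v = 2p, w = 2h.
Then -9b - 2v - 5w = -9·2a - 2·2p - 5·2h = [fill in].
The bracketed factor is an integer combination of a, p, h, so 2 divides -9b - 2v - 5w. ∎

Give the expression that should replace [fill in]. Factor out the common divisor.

Pull the common 2 out of every term: -9·2a - 2·2p - 5·2h = 2(-9a - 5h - 2p).
-9a - 5h - 2p is an integer, which exhibits the divisibility.

2(-9a - 5h - 2p)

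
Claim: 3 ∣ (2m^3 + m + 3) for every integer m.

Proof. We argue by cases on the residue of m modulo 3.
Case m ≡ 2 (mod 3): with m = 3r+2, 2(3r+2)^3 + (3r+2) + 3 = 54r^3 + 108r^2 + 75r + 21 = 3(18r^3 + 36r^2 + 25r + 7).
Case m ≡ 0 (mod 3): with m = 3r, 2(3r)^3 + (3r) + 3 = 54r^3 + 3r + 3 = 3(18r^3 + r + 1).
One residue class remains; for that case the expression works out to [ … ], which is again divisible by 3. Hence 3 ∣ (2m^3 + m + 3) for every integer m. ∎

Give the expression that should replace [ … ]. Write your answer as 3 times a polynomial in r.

Only m ≡ 1 (mod 3) is unaccounted for. Put m = 3r+1:
2(3r+1)^3 + (3r+1) + 3 expands to 54r^3 + 54r^2 + 21r + 6,
and factoring out 3 leaves 3(18r^3 + 18r^2 + 7r + 2).

3(18r^3 + 18r^2 + 7r + 2)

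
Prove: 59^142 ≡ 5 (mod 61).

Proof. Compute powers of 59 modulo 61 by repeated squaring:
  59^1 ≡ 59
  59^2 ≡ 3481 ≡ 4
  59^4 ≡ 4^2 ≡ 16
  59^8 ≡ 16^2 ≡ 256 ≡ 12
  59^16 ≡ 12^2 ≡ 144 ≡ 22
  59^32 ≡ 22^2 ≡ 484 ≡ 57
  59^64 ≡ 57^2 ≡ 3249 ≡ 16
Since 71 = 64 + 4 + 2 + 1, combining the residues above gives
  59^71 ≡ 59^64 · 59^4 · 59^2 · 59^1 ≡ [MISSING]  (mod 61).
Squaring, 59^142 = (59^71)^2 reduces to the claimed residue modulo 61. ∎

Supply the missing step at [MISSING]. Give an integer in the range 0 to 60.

Multiply the listed residues: 16 · 16 · 4 · 59 = 256 → 1024 → 60416.
Reducing modulo 61: 60416 = 990·61 + 26, so 59^71 ≡ 26.

26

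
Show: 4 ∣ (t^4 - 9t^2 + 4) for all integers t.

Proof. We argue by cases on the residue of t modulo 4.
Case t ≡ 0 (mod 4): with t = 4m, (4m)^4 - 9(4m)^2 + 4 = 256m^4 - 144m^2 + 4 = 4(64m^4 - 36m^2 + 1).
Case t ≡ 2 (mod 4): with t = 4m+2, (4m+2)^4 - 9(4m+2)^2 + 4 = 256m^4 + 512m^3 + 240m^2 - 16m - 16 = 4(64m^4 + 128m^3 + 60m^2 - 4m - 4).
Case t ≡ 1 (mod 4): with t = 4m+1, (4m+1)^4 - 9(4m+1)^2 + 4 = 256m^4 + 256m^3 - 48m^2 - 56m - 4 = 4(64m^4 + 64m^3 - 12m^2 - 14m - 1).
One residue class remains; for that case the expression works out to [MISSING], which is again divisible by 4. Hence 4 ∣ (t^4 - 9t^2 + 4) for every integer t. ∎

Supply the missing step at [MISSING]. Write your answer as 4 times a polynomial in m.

4(64m^4 + 192m^3 + 180m^2 + 54m + 1)

The residues treated are {0, 2, 1}, so the missing case is t ≡ 3 (mod 4); write t = 4m+3.
Then (4m+3)^4 - 9(4m+3)^2 + 4 = 256m^4 + 768m^3 + 720m^2 + 216m + 4 = 4(64m^4 + 192m^3 + 180m^2 + 54m + 1).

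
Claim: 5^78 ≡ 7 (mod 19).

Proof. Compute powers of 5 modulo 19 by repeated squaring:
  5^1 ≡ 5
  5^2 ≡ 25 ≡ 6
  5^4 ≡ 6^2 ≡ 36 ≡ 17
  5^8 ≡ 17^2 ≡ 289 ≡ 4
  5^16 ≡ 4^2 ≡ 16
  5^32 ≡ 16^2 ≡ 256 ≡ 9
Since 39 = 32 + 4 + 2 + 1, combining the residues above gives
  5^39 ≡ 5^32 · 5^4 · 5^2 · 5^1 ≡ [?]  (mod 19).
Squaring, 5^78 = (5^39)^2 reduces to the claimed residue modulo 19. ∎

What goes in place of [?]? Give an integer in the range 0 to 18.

11

Multiply the listed residues: 9 · 17 · 6 · 5 = 153 → 918 → 4590.
Reducing modulo 19: 4590 = 241·19 + 11, so 5^39 ≡ 11.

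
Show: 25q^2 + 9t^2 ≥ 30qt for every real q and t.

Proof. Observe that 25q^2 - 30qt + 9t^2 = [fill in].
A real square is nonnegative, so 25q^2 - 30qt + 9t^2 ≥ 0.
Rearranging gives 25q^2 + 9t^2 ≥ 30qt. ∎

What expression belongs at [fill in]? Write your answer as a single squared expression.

25q^2 - 30qt + 9t^2 is a perfect-square trinomial: the outer terms are (5q)^2 and (3t)^2, and the cross term is -2·5q·3t.
So 25q^2 - 30qt + 9t^2 = (5q - 3t)^2 ≥ 0.

(5q - 3t)^2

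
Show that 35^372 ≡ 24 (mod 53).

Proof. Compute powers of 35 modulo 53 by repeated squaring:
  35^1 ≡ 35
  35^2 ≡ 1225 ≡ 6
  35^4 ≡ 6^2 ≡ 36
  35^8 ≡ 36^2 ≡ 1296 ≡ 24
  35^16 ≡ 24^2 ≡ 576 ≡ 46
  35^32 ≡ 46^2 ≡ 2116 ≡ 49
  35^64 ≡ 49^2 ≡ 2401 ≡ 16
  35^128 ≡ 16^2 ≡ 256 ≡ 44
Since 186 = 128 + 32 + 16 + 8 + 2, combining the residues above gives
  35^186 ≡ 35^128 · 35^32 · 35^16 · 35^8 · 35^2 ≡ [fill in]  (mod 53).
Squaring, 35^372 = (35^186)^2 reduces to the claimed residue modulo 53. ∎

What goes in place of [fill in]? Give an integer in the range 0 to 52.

Multiply the listed residues: 44 · 49 · 46 · 24 · 6 = 2156 → 99176 → 2380224 → 14281344.
Reducing modulo 53: 14281344 = 269459·53 + 17, so 35^186 ≡ 17.

17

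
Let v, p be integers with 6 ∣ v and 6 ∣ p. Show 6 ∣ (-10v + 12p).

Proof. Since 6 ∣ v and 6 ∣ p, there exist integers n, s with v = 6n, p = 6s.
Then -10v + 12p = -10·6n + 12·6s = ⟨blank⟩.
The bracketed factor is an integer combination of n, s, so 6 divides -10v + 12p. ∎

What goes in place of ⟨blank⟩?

6(-10n + 12s)

Pull the common 6 out of every term: -10·6n + 12·6s = 6(-10n + 12s).
-10n + 12s is an integer, which exhibits the divisibility.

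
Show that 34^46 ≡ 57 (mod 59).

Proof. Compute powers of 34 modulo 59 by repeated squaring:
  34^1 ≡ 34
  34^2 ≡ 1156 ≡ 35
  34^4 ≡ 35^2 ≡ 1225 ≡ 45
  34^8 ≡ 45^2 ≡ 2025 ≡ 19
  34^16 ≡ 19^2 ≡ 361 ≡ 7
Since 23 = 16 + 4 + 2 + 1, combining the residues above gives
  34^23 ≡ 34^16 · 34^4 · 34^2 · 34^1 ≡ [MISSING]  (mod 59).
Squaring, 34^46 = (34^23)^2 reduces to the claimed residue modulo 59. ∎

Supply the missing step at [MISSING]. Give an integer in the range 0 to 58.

23

34^16 · 34^4 · 34^2 · 34^1 ≡ 7 · 45 · 35 · 34 = 374850.
374850 mod 59 = 23, so 34^23 ≡ 23 (mod 59).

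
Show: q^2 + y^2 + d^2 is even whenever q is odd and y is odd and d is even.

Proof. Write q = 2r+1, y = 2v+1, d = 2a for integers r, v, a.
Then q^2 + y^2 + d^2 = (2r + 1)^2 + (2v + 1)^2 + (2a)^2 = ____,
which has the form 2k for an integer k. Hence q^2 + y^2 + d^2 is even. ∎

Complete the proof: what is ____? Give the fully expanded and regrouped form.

(2r + 1)^2 + (2v + 1)^2 + (2a)^2 = 4a^2 + 4r^2 + 4r + 4v^2 + 4v + 2
= 2(2a^2 + 2r^2 + 2r + 2v^2 + 2v + 1).
Since 2a^2 + 2r^2 + 2r + 2v^2 + 2v + 1 is an integer, the sum of squares is of the form 2k for an integer k.

2(2a^2 + 2r^2 + 2r + 2v^2 + 2v + 1)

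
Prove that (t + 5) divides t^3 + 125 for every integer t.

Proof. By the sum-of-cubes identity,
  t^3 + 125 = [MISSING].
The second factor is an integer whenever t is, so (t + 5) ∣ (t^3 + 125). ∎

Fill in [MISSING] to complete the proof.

(t + 5)(t^2 - 5t + 25)

Polynomial division of t^3 + 125 by t + 5 leaves remainder 0 and quotient t^2 - 5t + 25.
Hence t^3 + 125 = (t + 5)(t^2 - 5t + 25).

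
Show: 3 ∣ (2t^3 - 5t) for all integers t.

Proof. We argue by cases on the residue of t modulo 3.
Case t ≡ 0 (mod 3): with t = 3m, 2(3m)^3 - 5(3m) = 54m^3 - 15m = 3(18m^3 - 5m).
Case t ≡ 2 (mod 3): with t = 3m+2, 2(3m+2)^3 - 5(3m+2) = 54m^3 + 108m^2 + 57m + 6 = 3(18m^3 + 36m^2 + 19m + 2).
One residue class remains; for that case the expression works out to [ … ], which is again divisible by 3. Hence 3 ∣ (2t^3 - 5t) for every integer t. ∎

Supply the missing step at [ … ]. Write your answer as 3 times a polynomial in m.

3(18m^3 + 18m^2 + m - 1)

The residues treated are {0, 2}, so the missing case is t ≡ 1 (mod 3); write t = 3m+1.
Then 2(3m+1)^3 - 5(3m+1) = 54m^3 + 54m^2 + 3m - 3 = 3(18m^3 + 18m^2 + m - 1).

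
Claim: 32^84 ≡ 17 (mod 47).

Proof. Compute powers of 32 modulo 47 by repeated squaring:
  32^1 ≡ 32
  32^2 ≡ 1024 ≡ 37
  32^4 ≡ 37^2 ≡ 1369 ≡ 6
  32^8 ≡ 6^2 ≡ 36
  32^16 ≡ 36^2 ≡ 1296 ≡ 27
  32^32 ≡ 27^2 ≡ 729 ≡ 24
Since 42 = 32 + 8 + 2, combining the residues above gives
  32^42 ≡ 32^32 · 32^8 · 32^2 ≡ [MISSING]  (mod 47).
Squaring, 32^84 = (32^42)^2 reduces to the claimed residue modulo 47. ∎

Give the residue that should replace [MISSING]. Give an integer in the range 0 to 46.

32^32 · 32^8 · 32^2 ≡ 24 · 36 · 37 = 31968.
31968 mod 47 = 8, so 32^42 ≡ 8 (mod 47).

8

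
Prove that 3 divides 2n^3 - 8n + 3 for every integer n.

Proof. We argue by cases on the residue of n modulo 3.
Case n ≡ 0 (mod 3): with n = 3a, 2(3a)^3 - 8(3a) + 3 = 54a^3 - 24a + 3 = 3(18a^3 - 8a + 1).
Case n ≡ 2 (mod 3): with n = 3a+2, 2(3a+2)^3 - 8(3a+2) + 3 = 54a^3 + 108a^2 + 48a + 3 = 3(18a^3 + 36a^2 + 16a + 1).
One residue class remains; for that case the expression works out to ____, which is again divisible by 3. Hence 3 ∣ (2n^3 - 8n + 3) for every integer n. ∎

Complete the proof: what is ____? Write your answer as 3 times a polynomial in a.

The residues treated are {0, 2}, so the missing case is n ≡ 1 (mod 3); write n = 3a+1.
Then 2(3a+1)^3 - 8(3a+1) + 3 = 54a^3 + 54a^2 - 6a - 3 = 3(18a^3 + 18a^2 - 2a - 1).

3(18a^3 + 18a^2 - 2a - 1)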